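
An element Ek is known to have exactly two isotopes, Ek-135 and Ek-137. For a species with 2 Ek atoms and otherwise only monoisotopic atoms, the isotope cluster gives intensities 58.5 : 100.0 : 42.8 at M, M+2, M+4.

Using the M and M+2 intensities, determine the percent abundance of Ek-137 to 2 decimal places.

46.08%

Write p for the Ek-135 fraction. I(M+2)/I(M) = [C(2,1)·p^1·(1−p)] / p^2 = 2·(1−p)/p = 100.0/58.5 = 1.7094
(1−p)/p = 1.7094/2 = 0.8547  ⇒  p = 1/(1 + 0.8547) = 0.5392
Ek-135: 53.92%, Ek-137: 46.08%.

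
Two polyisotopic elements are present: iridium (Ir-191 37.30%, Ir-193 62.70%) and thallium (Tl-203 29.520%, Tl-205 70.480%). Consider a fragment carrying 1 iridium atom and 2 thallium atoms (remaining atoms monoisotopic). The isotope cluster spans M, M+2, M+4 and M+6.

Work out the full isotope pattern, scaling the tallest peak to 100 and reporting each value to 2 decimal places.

7.28 : 47.03 : 100.00 : 69.80

Iridium pattern (n=1): 0.3730 : 0.6270
Thallium pattern (n=2): 0.08714304 : 0.41611392 : 0.49674304
Convolve the two distributions (both contribute in 2-u steps):
  M: 0.3730×0.08714304 = 0.032504
  M+2: 0.3730×0.41611392 + 0.6270×0.08714304 = 0.209849
  M+4: 0.3730×0.49674304 + 0.6270×0.41611392 = 0.446189
  M+6: 0.6270×0.49674304 = 0.311458
Scale to base peak (0.446189) = 100: 7.28 : 47.03 : 100.00 : 69.80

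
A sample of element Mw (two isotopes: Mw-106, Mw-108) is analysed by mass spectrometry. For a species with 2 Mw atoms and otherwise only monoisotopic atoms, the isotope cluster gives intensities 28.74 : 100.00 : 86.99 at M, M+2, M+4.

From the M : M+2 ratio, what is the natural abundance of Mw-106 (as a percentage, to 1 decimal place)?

If p is the fraction of Mw that is Mw-106, then I(M+2)/I(M) = [C(2,1)·p^1·(1−p)] / p^2 = 2·(1−p)/p = 100.00/28.74 = 3.4795
(1−p)/p = 3.4795/2 = 1.7397  ⇒  p = 1/(1 + 1.7397) = 0.3650
Mw-106: 36.5%, Mw-108: 63.5%.

36.5%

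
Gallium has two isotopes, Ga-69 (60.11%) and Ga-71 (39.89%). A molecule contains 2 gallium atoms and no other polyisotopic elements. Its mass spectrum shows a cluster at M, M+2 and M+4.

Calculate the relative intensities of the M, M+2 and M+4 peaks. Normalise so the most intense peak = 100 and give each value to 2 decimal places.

The 2 Ga atoms are independent, so intensities follow the terms of (0.6011 + 0.3989)^2.
P(M) = 0.6011^2 = 0.361321
P(M+2) = 2 × 0.6011^1 × 0.3989^1 = 0.479558
P(M+4) = 0.3989^2 = 0.159121
The M+2 peak is largest (0.479558); scaling to 100 gives 75.34 : 100.00 : 33.18.

75.34 : 100.00 : 33.18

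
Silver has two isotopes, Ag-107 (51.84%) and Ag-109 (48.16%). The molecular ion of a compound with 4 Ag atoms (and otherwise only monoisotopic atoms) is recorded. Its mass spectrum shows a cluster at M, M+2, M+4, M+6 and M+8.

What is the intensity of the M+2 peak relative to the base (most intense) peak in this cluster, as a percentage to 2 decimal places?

71.76%

Term probabilities: M 0.0722, M+2 0.2684, M+4 0.3740, M+6 0.2316, M+8 0.0538. Base peak = M+4.
P(M+4) = C(4,2) × 0.5184^2 × 0.4816^2 = 6 × 0.26873856 × 0.23193856 = 0.373985 (base)
P(M+2) = C(4,1) × 0.5184^3 × 0.4816^1 = 4 × 0.13931407 × 0.4816 = 0.268375
Relative intensity = 0.268375 / 0.373985 × 100 = 71.76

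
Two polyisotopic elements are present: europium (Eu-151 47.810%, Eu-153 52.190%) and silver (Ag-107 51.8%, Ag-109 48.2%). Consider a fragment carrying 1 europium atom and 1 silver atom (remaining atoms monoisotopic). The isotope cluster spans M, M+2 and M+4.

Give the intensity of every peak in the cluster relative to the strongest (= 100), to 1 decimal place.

49.5 : 100.0 : 50.2

Europium pattern (n=1): 0.4781 : 0.5219
Silver pattern (n=1): 0.5180 : 0.4820
Convolve the two distributions (both contribute in 2-u steps):
  M: 0.4781×0.5180 = 0.247656
  M+2: 0.4781×0.4820 + 0.5219×0.5180 = 0.500788
  M+4: 0.5219×0.4820 = 0.251556
Scale to base peak (0.500788) = 100: 49.5 : 100.0 : 50.2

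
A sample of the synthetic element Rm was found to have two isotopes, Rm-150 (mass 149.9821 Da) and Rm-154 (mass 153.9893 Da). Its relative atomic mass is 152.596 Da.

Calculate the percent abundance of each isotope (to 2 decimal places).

Rm-150: 34.77%, Rm-154: 65.23%

Let x be the fractional abundance of Rm-150; then Rm-154 has abundance 1 − x.
149.9821·x + 153.9893·(1 − x) = 152.596
(149.9821 − 153.9893)·x = 152.596 − 153.9893
x = -1.3933 / -4.0072 = 0.34770 → 34.77% Rm-150, 65.23% Rm-154.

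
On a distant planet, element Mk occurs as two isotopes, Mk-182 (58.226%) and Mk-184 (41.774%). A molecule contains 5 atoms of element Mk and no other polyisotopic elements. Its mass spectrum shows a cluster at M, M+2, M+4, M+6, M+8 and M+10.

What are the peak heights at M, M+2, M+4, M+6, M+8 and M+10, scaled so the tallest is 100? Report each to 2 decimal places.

19.43 : 69.69 : 100.00 : 71.74 : 25.74 : 3.69

Expanding (0.58226 + 0.41774)^5:
P(M) = 0.58226^5 = 0.066924
P(M+2) = 5 × 0.58226^4 × 0.41774^1 = 0.240073
P(M+4) = 10 × 0.58226^3 × 0.41774^2 = 0.344479
P(M+6) = 10 × 0.58226^2 × 0.41774^3 = 0.247145
P(M+8) = 5 × 0.58226^1 × 0.41774^4 = 0.088657
P(M+10) = 0.41774^5 = 0.012721
The M+4 peak is largest (0.344479); scaling to 100 gives 19.43 : 69.69 : 100.00 : 71.74 : 25.74 : 3.69.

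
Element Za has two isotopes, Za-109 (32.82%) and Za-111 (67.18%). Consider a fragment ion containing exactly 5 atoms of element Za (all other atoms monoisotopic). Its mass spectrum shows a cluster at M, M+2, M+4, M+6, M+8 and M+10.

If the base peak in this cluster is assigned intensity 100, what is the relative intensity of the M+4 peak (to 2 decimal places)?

47.73

Term probabilities: M 0.0038, M+2 0.0390, M+4 0.1595, M+6 0.3266, M+8 0.3342, M+10 0.1368. Base peak = M+8.
P(M+8) = C(5,4) × 0.3282^1 × 0.6718^4 = 5 × 0.3282 × 0.20368545 = 0.334248 (base)
P(M+4) = C(5,2) × 0.3282^3 × 0.6718^2 = 10 × 0.03535214 × 0.45131524 = 0.159550
Relative intensity = 0.159550 / 0.334248 × 100 = 47.73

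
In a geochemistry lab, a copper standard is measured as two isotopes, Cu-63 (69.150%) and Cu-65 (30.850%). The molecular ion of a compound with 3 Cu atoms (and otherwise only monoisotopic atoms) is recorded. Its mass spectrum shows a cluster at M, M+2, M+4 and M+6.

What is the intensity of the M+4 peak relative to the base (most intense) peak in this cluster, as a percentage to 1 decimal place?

44.6%

(0.69150 + 0.30850)^3 gives M 0.3307, M+2 0.4425, M+4 0.1974, M+6 0.0294; the largest is M+2.
P(M+2) = C(3,1) × 0.69150^2 × 0.30850^1 = 3 × 0.47817225 × 0.3085 = 0.442548 (base)
P(M+4) = C(3,2) × 0.69150^1 × 0.30850^2 = 3 × 0.6915 × 0.09517225 = 0.197435
Relative intensity = 0.197435 / 0.442548 × 100 = 44.6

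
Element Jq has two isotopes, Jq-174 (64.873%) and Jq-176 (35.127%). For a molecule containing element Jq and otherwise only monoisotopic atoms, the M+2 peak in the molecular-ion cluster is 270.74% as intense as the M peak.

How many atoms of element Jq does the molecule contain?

With n Jq atoms, P(M+2)/P(M) = C(n,1)·p^(n−1)q / p^n = n·q/p = n · 0.35127/0.64873.
n = 2.7074 × 0.64873/0.35127 = 5.00 ≈ 5

5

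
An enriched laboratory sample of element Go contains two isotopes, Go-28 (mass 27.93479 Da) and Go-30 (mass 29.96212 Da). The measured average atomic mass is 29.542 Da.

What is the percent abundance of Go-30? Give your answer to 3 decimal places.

Let x be the fractional abundance of Go-28; then Go-30 has abundance 1 − x.
27.93479·x + 29.96212·(1 − x) = 29.542
(27.93479 − 29.96212)·x = 29.542 − 29.96212
x = -0.42012 / -2.02733 = 0.20723 → 20.723% Go-28, 79.277% Go-30.

79.277%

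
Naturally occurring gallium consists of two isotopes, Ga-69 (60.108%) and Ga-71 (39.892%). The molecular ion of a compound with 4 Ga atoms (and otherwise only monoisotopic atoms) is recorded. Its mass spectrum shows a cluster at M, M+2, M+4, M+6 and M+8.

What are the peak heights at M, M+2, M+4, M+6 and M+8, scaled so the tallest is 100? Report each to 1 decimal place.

37.7 : 100.0 : 99.6 : 44.0 : 7.3

The 4 Ga atoms are independent, so intensities follow the terms of (0.60108 + 0.39892)^4.
P(M) = 0.60108^4 = 0.130536
P(M+2) = 4 × 0.60108^3 × 0.39892^1 = 0.346531
P(M+4) = 6 × 0.60108^2 × 0.39892^2 = 0.344975
P(M+6) = 4 × 0.60108^1 × 0.39892^3 = 0.152633
P(M+8) = 0.39892^4 = 0.025325
The M+2 peak is largest (0.346531); scaling to 100 gives 37.7 : 100.0 : 99.6 : 44.0 : 7.3.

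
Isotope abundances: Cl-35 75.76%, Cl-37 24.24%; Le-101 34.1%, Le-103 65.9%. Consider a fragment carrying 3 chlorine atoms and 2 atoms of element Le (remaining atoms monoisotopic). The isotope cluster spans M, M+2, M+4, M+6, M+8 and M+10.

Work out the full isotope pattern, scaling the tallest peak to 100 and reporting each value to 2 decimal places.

Chlorine pattern (n=3): 0.4348304 : 0.41738208 : 0.13354464 : 0.01424288
Element Le pattern (n=2): 0.116281 : 0.449438 : 0.434281
Convolve the two distributions (both contribute in 2-u steps):
  M: 0.4348304×0.116281 = 0.050563
  M+2: 0.4348304×0.449438 + 0.41738208×0.116281 = 0.243963
  M+4: 0.4348304×0.434281 + 0.41738208×0.449438 + 0.13354464×0.116281 = 0.391955
  M+6: 0.41738208×0.434281 + 0.13354464×0.449438 + 0.01424288×0.116281 = 0.242937
  M+8: 0.13354464×0.434281 + 0.01424288×0.449438 = 0.064397
  M+10: 0.01424288×0.434281 = 0.006185
Scale to base peak (0.391955) = 100: 12.90 : 62.24 : 100.00 : 61.98 : 16.43 : 1.58

12.90 : 62.24 : 100.00 : 61.98 : 16.43 : 1.58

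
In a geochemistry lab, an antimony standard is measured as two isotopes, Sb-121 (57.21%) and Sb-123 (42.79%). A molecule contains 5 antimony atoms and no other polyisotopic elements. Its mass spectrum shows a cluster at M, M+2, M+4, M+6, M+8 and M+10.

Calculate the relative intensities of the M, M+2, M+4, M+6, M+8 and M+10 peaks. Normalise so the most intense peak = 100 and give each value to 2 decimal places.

17.88 : 66.85 : 100.00 : 74.79 : 27.97 : 4.18

Expanding (0.5721 + 0.4279)^5:
P(M) = 0.5721^5 = 0.061286
P(M+2) = 5 × 0.5721^4 × 0.4279^1 = 0.229192
P(M+4) = 10 × 0.5721^3 × 0.4279^2 = 0.342847
P(M+6) = 10 × 0.5721^2 × 0.4279^3 = 0.256431
P(M+8) = 5 × 0.5721^1 × 0.4279^4 = 0.095898
P(M+10) = 0.4279^5 = 0.014345
The M+4 peak is largest (0.342847); scaling to 100 gives 17.88 : 66.85 : 100.00 : 74.79 : 27.97 : 4.18.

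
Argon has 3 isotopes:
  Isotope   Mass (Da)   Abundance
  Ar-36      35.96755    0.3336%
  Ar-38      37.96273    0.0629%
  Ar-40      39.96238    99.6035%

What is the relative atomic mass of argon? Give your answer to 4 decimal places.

39.9478 Da

Weight each isotope mass by its fractional abundance: 0.003336 × 35.96755 + 0.000629 × 37.96273 + 0.996035 × 39.96238
= 0.119988 + 0.023879 + 39.803929 = 39.947796 Da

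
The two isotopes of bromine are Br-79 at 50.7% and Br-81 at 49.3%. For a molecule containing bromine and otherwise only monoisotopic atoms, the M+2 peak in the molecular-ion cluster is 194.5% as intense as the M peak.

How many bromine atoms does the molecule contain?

For n independent Br atoms, I(M+2)/I(M) = n · (abundance Br-81) / (abundance Br-79) = n · 0.493/0.507.
n = 1.945 × 0.507/0.493 = 2.00 ≈ 2

2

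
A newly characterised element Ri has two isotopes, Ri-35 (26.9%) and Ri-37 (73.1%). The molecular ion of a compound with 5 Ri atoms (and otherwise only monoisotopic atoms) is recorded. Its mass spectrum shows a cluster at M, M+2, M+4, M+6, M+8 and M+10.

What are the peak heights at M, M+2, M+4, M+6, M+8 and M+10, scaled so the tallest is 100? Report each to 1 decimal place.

Expanding (0.269 + 0.731)^5:
P(M) = 0.269^5 = 0.001409
P(M+2) = 5 × 0.269^4 × 0.731^1 = 0.019138
P(M+4) = 10 × 0.269^3 × 0.731^2 = 0.104014
P(M+6) = 10 × 0.269^2 × 0.731^3 = 0.282655
P(M+8) = 5 × 0.269^1 × 0.731^4 = 0.384054
P(M+10) = 0.731^5 = 0.208731
The M+8 peak is largest (0.384054); scaling to 100 gives 0.4 : 5.0 : 27.1 : 73.6 : 100.0 : 54.3.

0.4 : 5.0 : 27.1 : 73.6 : 100.0 : 54.3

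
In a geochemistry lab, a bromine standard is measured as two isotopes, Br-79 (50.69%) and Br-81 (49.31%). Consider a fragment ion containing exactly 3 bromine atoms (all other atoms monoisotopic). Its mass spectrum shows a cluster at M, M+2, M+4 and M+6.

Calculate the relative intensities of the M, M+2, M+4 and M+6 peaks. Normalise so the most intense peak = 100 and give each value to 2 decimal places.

Expanding (0.5069 + 0.4931)^3:
P(M) = 0.5069^3 = 0.130247
P(M+2) = 3 × 0.5069^2 × 0.4931^1 = 0.380103
P(M+4) = 3 × 0.5069^1 × 0.4931^2 = 0.369755
P(M+6) = 0.4931^3 = 0.119896
The M+2 peak is largest (0.380103); scaling to 100 gives 34.27 : 100.00 : 97.28 : 31.54.

34.27 : 100.00 : 97.28 : 31.54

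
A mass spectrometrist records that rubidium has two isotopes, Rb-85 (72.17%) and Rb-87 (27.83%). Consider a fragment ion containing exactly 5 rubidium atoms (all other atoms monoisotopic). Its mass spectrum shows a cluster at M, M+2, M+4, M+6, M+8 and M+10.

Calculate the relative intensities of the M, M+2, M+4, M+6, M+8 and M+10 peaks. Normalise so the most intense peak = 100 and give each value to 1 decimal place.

51.9 : 100.0 : 77.1 : 29.7 : 5.7 : 0.4

Each Rb atom is independently Rb-85 (p = 0.7217) or Rb-87 (q = 0.2783); the cluster is the binomial expansion (p + q)^5.
P(M) = 0.7217^5 = 0.195787
P(M+2) = 5 × 0.7217^4 × 0.2783^1 = 0.377494
P(M+4) = 10 × 0.7217^3 × 0.2783^2 = 0.291136
P(M+6) = 10 × 0.7217^2 × 0.2783^3 = 0.112267
P(M+8) = 5 × 0.7217^1 × 0.2783^4 = 0.021646
P(M+10) = 0.2783^5 = 0.001669
The M+2 peak is largest (0.377494); scaling to 100 gives 51.9 : 100.0 : 77.1 : 29.7 : 5.7 : 0.4.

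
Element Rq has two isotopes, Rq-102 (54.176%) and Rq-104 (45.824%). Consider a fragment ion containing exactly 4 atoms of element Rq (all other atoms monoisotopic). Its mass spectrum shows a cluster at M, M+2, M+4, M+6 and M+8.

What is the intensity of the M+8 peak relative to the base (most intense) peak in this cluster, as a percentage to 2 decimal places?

Binomial terms of (0.54176 + 0.45824)^4: M 0.0861, M+2 0.2915, M+4 0.3698, M+6 0.2085, M+8 0.0441 → M+4 is the base peak.
P(M+4) = C(4,2) × 0.54176^2 × 0.45824^2 = 6 × 0.2935039 × 0.2099839 = 0.369787 (base)
P(M+8) = C(4,4) × 0.54176^0 × 0.45824^4 = 1 × 1.0000 × 0.04409324 = 0.044093
Relative intensity = 0.044093 / 0.369787 × 100 = 11.92

11.92%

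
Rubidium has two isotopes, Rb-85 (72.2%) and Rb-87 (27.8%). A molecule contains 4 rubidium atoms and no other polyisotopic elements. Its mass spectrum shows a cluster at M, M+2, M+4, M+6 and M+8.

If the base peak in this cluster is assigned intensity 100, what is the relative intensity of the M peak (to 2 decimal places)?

64.93

(0.722 + 0.278)^4 gives M 0.2717, M+2 0.4185, M+4 0.2417, M+6 0.0620, M+8 0.0060; the largest is M+2.
P(M+2) = C(4,1) × 0.722^3 × 0.278^1 = 4 × 0.37636705 × 0.2780 = 0.418520 (base)
P(M) = C(4,0) × 0.722^4 × 0.278^0 = 1 × 0.27173701 × 1.0000 = 0.271737
Relative intensity = 0.271737 / 0.418520 × 100 = 64.93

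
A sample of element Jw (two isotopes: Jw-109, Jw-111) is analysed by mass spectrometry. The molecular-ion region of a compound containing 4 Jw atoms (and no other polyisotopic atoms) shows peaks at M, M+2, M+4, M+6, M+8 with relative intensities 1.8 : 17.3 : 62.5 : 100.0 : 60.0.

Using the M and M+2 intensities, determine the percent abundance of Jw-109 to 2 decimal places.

29.39%

Let p = fractional abundance of Jw-109. I(M+2)/I(M) = [C(4,1)·p^3·(1−p)] / p^4 = 4·(1−p)/p = 17.3/1.8 = 9.6111
(1−p)/p = 9.6111/4 = 2.4028  ⇒  p = 1/(1 + 2.4028) = 0.2939
Jw-109: 29.39%, Jw-111: 70.61%.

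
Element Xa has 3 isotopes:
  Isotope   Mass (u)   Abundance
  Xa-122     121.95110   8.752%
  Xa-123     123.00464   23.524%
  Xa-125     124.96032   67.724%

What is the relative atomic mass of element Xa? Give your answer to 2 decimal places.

Average mass = Σ (abundance × isotope mass) = 0.08752 × 121.95110 + 0.23524 × 123.00464 + 0.67724 × 124.96032
= 10.673160 + 28.935612 + 84.628127 = 124.236899 u

124.24 u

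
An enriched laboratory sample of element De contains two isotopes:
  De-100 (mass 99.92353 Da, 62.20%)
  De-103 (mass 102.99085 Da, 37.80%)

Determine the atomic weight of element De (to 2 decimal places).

Ar = Σ fᵢ·mᵢ = 0.6220 × 99.92353 + 0.3780 × 102.99085
= 62.152436 + 38.930541 = 101.082977 Da

101.08 Da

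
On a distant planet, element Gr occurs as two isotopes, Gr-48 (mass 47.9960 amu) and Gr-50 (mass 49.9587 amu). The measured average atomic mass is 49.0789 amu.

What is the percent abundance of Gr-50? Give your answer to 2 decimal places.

Writing the weighted mean with unknown fraction x of Gr-48:
47.9960·x + 49.9587·(1 − x) = 49.0789
(47.9960 − 49.9587)·x = 49.0789 − 49.9587
x = -0.8798 / -1.9627 = 0.44826 → 44.83% Gr-48, 55.17% Gr-50.

55.17%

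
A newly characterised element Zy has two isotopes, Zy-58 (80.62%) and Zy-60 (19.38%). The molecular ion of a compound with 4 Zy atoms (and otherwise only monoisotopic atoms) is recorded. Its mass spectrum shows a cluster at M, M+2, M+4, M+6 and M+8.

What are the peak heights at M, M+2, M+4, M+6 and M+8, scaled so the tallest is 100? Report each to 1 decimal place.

Each Zy atom is independently Zy-58 (p = 0.8062) or Zy-60 (q = 0.1938); the cluster is the binomial expansion (p + q)^4.
P(M) = 0.8062^4 = 0.422446
P(M+2) = 4 × 0.8062^3 × 0.1938^1 = 0.406202
P(M+4) = 6 × 0.8062^2 × 0.1938^2 = 0.146469
P(M+6) = 4 × 0.8062^1 × 0.1938^3 = 0.023473
P(M+8) = 0.1938^4 = 0.001411
The M peak is largest (0.422446); scaling to 100 gives 100.0 : 96.2 : 34.7 : 5.6 : 0.3.

100.0 : 96.2 : 34.7 : 5.6 : 0.3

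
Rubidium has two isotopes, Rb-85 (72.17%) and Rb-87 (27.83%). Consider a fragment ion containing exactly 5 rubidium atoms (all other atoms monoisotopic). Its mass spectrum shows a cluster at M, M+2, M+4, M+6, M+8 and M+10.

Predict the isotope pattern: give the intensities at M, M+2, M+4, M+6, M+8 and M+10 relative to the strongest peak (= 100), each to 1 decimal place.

Each Rb atom is independently Rb-85 (p = 0.7217) or Rb-87 (q = 0.2783); the cluster is the binomial expansion (p + q)^5.
P(M) = 0.7217^5 = 0.195787
P(M+2) = 5 × 0.7217^4 × 0.2783^1 = 0.377494
P(M+4) = 10 × 0.7217^3 × 0.2783^2 = 0.291136
P(M+6) = 10 × 0.7217^2 × 0.2783^3 = 0.112267
P(M+8) = 5 × 0.7217^1 × 0.2783^4 = 0.021646
P(M+10) = 0.2783^5 = 0.001669
The M+2 peak is largest (0.377494); scaling to 100 gives 51.9 : 100.0 : 77.1 : 29.7 : 5.7 : 0.4.

51.9 : 100.0 : 77.1 : 29.7 : 5.7 : 0.4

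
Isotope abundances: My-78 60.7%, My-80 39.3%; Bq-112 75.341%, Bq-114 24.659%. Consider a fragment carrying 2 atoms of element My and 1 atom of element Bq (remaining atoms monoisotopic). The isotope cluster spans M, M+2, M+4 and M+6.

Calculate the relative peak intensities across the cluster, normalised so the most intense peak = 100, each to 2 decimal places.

Element My pattern (n=2): 0.368449 : 0.477102 : 0.154449
Element Bq pattern (n=1): 0.75341 : 0.24659
Convolve the two distributions (both contribute in 2-u steps):
  M: 0.368449×0.75341 = 0.277593
  M+2: 0.368449×0.24659 + 0.477102×0.75341 = 0.450309
  M+4: 0.477102×0.24659 + 0.154449×0.75341 = 0.234012
  M+6: 0.154449×0.24659 = 0.038086
Scale to base peak (0.450309) = 100: 61.65 : 100.00 : 51.97 : 8.46

61.65 : 100.00 : 51.97 : 8.46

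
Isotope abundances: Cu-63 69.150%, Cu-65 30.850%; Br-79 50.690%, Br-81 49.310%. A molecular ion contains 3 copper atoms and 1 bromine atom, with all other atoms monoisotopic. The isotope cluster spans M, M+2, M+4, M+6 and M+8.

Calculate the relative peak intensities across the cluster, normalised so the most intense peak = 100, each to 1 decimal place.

Copper pattern (n=3): 0.33065611 : 0.44254842 : 0.19743483 : 0.02936064
Bromine pattern (n=1): 0.5069 : 0.4931
Convolve the two distributions (both contribute in 2-u steps):
  M: 0.33065611×0.5069 = 0.167610
  M+2: 0.33065611×0.4931 + 0.44254842×0.5069 = 0.387374
  M+4: 0.44254842×0.4931 + 0.19743483×0.5069 = 0.318300
  M+6: 0.19743483×0.4931 + 0.02936064×0.5069 = 0.112238
  M+8: 0.02936064×0.4931 = 0.014478
Scale to base peak (0.387374) = 100: 43.3 : 100.0 : 82.2 : 29.0 : 3.7

43.3 : 100.0 : 82.2 : 29.0 : 3.7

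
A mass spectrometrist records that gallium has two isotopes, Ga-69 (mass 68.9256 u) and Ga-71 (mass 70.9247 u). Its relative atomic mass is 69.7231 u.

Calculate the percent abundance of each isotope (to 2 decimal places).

Ga-69: 60.11%, Ga-71: 39.89%

With x = fraction of Ga-69 (so Ga-71 is 1 − x):
68.9256·x + 70.9247·(1 − x) = 69.7231
(68.9256 − 70.9247)·x = 69.7231 − 70.9247
x = -1.2016 / -1.9991 = 0.60107 → 60.11% Ga-69, 39.89% Ga-71.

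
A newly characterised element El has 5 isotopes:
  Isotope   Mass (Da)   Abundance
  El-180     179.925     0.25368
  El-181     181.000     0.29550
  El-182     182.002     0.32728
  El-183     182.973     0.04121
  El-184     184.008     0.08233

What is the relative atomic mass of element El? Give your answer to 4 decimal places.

Average mass = Σ (abundance × isotope mass) = 0.25368 × 179.925 + 0.29550 × 181.000 + 0.32728 × 182.002 + 0.04121 × 182.973 + 0.08233 × 184.008
= 45.64337 + 53.48550 + 59.56561 + 7.54032 + 15.14938 = 181.38418 Da

181.3842 Da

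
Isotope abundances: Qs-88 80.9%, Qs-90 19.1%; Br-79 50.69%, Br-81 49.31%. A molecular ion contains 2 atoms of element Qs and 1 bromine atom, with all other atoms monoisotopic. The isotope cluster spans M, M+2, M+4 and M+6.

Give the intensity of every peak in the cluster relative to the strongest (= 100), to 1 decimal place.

Element Qs pattern (n=2): 0.654481 : 0.309038 : 0.036481
Bromine pattern (n=1): 0.5069 : 0.4931
Convolve the two distributions (both contribute in 2-u steps):
  M: 0.654481×0.5069 = 0.331756
  M+2: 0.654481×0.4931 + 0.309038×0.5069 = 0.479376
  M+4: 0.309038×0.4931 + 0.036481×0.5069 = 0.170879
  M+6: 0.036481×0.4931 = 0.017989
Scale to base peak (0.479376) = 100: 69.2 : 100.0 : 35.6 : 3.8

69.2 : 100.0 : 35.6 : 3.8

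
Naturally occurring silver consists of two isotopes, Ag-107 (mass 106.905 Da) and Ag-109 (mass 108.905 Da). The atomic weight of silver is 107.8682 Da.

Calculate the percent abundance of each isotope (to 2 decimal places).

Writing the weighted mean with unknown fraction x of Ag-107:
106.905·x + 108.905·(1 − x) = 107.8682
(106.905 − 108.905)·x = 107.8682 − 108.905
x = -1.0368 / -2.000 = 0.51840 → 51.84% Ag-107, 48.16% Ag-109.

Ag-107: 51.84%, Ag-109: 48.16%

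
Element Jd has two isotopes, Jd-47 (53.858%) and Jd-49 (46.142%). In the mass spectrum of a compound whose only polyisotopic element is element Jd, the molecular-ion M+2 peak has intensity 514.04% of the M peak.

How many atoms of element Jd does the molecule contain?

6

The M+2/M ratio from n Jd atoms is n · q/p = n · 0.46142/0.53858.
n = 5.1404 × 0.53858/0.46142 = 6.00 ≈ 6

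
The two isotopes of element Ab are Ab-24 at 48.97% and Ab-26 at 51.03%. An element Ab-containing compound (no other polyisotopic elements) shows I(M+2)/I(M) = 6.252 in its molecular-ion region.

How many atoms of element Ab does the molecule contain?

The M+2/M ratio from n Ab atoms is n · q/p = n · 0.5103/0.4897.
n = 6.252 × 0.4897/0.5103 = 6.00 ≈ 6

6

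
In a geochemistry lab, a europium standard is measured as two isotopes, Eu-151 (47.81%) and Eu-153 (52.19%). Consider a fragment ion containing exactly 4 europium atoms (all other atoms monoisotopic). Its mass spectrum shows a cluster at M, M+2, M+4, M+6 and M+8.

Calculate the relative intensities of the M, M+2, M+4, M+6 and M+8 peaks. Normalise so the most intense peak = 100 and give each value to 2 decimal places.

The 4 Eu atoms are independent, so intensities follow the terms of (0.4781 + 0.5219)^4.
P(M) = 0.4781^4 = 0.052249
P(M+2) = 4 × 0.4781^3 × 0.5219^1 = 0.228141
P(M+4) = 6 × 0.4781^2 × 0.5219^2 = 0.373563
P(M+6) = 4 × 0.4781^1 × 0.5219^3 = 0.271857
P(M+8) = 0.5219^4 = 0.074191
The M+4 peak is largest (0.373563); scaling to 100 gives 13.99 : 61.07 : 100.00 : 72.77 : 19.86.

13.99 : 61.07 : 100.00 : 72.77 : 19.86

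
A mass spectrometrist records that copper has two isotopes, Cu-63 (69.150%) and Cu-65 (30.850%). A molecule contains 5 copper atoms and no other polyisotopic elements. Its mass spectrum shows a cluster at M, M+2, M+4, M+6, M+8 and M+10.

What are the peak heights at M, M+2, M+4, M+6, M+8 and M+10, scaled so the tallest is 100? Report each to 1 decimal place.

Expanding (0.69150 + 0.30850)^5:
P(M) = 0.69150^5 = 0.158111
P(M+2) = 5 × 0.69150^4 × 0.30850^1 = 0.352691
P(M+4) = 10 × 0.69150^3 × 0.30850^2 = 0.314693
P(M+6) = 10 × 0.69150^2 × 0.30850^3 = 0.140394
P(M+8) = 5 × 0.69150^1 × 0.30850^4 = 0.031317
P(M+10) = 0.30850^5 = 0.002794
The M+2 peak is largest (0.352691); scaling to 100 gives 44.8 : 100.0 : 89.2 : 39.8 : 8.9 : 0.8.

44.8 : 100.0 : 89.2 : 39.8 : 8.9 : 0.8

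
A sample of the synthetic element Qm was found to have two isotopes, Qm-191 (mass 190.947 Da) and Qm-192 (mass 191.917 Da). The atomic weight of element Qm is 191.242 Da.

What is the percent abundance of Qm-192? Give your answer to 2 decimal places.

With x = fraction of Qm-191 (so Qm-192 is 1 − x):
190.947·x + 191.917·(1 − x) = 191.242
(190.947 − 191.917)·x = 191.242 − 191.917
x = -0.675 / -0.970 = 0.69588 → 69.59% Qm-191, 30.41% Qm-192.

30.41%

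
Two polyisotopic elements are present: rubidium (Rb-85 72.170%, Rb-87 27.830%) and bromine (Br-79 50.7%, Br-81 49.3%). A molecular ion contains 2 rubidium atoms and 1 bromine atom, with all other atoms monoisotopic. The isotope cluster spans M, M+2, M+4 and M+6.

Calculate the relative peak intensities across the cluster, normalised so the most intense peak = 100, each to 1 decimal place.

Rubidium pattern (n=2): 0.52085089 : 0.40169822 : 0.07745089
Bromine pattern (n=1): 0.5070 : 0.4930
Convolve the two distributions (both contribute in 2-u steps):
  M: 0.52085089×0.5070 = 0.264071
  M+2: 0.52085089×0.4930 + 0.40169822×0.5070 = 0.460440
  M+4: 0.40169822×0.4930 + 0.07745089×0.5070 = 0.237305
  M+6: 0.07745089×0.4930 = 0.038183
Scale to base peak (0.460440) = 100: 57.4 : 100.0 : 51.5 : 8.3

57.4 : 100.0 : 51.5 : 8.3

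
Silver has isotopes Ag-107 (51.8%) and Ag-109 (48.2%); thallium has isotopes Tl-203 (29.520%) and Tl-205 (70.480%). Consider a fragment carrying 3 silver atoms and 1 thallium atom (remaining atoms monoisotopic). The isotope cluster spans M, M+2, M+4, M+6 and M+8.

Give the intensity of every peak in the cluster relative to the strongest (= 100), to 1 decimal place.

10.8 : 55.9 : 100.0 : 75.7 : 20.8

Silver pattern (n=3): 0.13899183 : 0.3879965 : 0.3610315 : 0.11198017
Thallium pattern (n=1): 0.2952 : 0.7048
Convolve the two distributions (both contribute in 2-u steps):
  M: 0.13899183×0.2952 = 0.041030
  M+2: 0.13899183×0.7048 + 0.3879965×0.2952 = 0.212498
  M+4: 0.3879965×0.7048 + 0.3610315×0.2952 = 0.380036
  M+6: 0.3610315×0.7048 + 0.11198017×0.2952 = 0.287512
  M+8: 0.11198017×0.7048 = 0.078924
Scale to base peak (0.380036) = 100: 10.8 : 55.9 : 100.0 : 75.7 : 20.8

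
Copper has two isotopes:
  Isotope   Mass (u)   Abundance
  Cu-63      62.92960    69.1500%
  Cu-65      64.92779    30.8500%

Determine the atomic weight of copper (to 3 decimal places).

63.546 u

Ar = Σ fᵢ·mᵢ = 0.691500 × 62.92960 + 0.308500 × 64.92779
= 43.515818 + 20.030223 = 63.546041 u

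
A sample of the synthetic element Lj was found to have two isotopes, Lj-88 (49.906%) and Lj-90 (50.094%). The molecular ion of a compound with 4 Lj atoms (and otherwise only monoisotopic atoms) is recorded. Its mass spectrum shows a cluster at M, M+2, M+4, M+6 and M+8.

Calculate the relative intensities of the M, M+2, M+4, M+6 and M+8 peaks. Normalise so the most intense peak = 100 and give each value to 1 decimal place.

The 4 Lj atoms are independent, so intensities follow the terms of (0.49906 + 0.50094)^4.
P(M) = 0.49906^4 = 0.062031
P(M+2) = 4 × 0.49906^3 × 0.50094^1 = 0.249060
P(M+4) = 6 × 0.49906^2 × 0.50094^2 = 0.374997
P(M+6) = 4 × 0.49906^1 × 0.50094^3 = 0.250940
P(M+8) = 0.50094^4 = 0.062971
The M+4 peak is largest (0.374997); scaling to 100 gives 16.5 : 66.4 : 100.0 : 66.9 : 16.8.

16.5 : 66.4 : 100.0 : 66.9 : 16.8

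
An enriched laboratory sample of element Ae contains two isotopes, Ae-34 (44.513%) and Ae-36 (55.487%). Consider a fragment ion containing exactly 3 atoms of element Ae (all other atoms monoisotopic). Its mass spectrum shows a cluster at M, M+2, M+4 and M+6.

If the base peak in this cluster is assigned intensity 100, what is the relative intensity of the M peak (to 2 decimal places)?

21.45

Term probabilities: M 0.0882, M+2 0.3298, M+4 0.4111, M+6 0.1708. Base peak = M+4.
P(M+4) = C(3,2) × 0.44513^1 × 0.55487^2 = 3 × 0.44513 × 0.30788072 = 0.411141 (base)
P(M) = C(3,0) × 0.44513^3 × 0.55487^0 = 1 × 0.08819838 × 1.0000 = 0.088198
Relative intensity = 0.088198 / 0.411141 × 100 = 21.45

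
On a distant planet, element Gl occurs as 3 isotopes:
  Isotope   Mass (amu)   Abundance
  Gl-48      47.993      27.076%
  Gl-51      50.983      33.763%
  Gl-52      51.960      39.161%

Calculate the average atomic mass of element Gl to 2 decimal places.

The abundance-weighted mean is 0.27076 × 47.993 + 0.33763 × 50.983 + 0.39161 × 51.960
= 12.9946 + 17.2134 + 20.3481 = 50.5561 amu

50.56 amu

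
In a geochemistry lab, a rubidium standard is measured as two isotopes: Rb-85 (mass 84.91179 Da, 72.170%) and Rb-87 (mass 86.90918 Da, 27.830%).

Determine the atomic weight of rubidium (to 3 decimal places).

Weight each isotope mass by its fractional abundance: 0.72170 × 84.91179 + 0.27830 × 86.90918
= 61.280839 + 24.186825 = 85.467664 Da

85.468 Da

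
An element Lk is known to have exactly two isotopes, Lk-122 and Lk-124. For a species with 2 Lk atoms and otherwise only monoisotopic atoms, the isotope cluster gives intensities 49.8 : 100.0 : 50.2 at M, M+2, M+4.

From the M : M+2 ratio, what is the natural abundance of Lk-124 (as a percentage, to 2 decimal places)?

If p is the fraction of Lk that is Lk-122, then I(M+2)/I(M) = [C(2,1)·p^1·(1−p)] / p^2 = 2·(1−p)/p = 100.0/49.8 = 2.0080
(1−p)/p = 2.0080/2 = 1.0040  ⇒  p = 1/(1 + 1.0040) = 0.4990
Lk-122: 49.90%, Lk-124: 50.10%.

50.10%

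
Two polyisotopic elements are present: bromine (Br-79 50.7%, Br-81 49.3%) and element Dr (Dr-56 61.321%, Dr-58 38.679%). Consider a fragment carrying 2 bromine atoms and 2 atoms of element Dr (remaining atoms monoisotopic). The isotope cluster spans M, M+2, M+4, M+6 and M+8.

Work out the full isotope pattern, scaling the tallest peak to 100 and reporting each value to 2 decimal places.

Bromine pattern (n=2): 0.257049 : 0.499902 : 0.243049
Element Dr pattern (n=2): 0.3760265 : 0.47436699 : 0.1496065
Convolve the two distributions (both contribute in 2-u steps):
  M: 0.257049×0.3760265 = 0.096657
  M+2: 0.257049×0.47436699 + 0.499902×0.3760265 = 0.309912
  M+4: 0.257049×0.1496065 + 0.499902×0.47436699 + 0.243049×0.3760265 = 0.366986
  M+6: 0.499902×0.1496065 + 0.243049×0.47436699 = 0.190083
  M+8: 0.243049×0.1496065 = 0.036362
Scale to base peak (0.366986) = 100: 26.34 : 84.45 : 100.00 : 51.80 : 9.91

26.34 : 84.45 : 100.00 : 51.80 : 9.91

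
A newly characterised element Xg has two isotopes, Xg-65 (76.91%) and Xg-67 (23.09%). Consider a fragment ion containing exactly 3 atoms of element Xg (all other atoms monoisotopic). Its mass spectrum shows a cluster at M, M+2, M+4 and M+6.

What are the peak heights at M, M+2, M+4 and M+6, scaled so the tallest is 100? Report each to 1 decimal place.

Each Xg atom is independently Xg-65 (p = 0.7691) or Xg-67 (q = 0.2309); the cluster is the binomial expansion (p + q)^3.
P(M) = 0.7691^3 = 0.454934
P(M+2) = 3 × 0.7691^2 × 0.2309^1 = 0.409742
P(M+4) = 3 × 0.7691^1 × 0.2309^2 = 0.123013
P(M+6) = 0.2309^3 = 0.012310
The M peak is largest (0.454934); scaling to 100 gives 100.0 : 90.1 : 27.0 : 2.7.

100.0 : 90.1 : 27.0 : 2.7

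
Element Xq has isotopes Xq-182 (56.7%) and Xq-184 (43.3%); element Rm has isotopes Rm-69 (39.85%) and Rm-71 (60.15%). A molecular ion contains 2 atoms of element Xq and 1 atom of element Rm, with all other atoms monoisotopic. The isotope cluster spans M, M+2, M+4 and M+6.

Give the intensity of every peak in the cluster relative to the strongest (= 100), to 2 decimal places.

Element Xq pattern (n=2): 0.321489 : 0.491022 : 0.187489
Element Rm pattern (n=1): 0.3985 : 0.6015
Convolve the two distributions (both contribute in 2-u steps):
  M: 0.321489×0.3985 = 0.128113
  M+2: 0.321489×0.6015 + 0.491022×0.3985 = 0.389048
  M+4: 0.491022×0.6015 + 0.187489×0.3985 = 0.370064
  M+6: 0.187489×0.6015 = 0.112775
Scale to base peak (0.389048) = 100: 32.93 : 100.00 : 95.12 : 28.99

32.93 : 100.00 : 95.12 : 28.99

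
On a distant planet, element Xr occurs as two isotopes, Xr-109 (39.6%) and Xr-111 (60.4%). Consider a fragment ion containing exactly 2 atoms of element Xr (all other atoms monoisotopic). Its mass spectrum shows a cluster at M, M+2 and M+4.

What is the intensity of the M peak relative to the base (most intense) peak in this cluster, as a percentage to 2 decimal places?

32.78%

(0.396 + 0.604)^2 gives M 0.1568, M+2 0.4784, M+4 0.3648; the largest is M+2.
P(M+2) = C(2,1) × 0.396^1 × 0.604^1 = 2 × 0.3960 × 0.6040 = 0.478368 (base)
P(M) = C(2,0) × 0.396^2 × 0.604^0 = 1 × 0.156816 × 1.0000 = 0.156816
Relative intensity = 0.156816 / 0.478368 × 100 = 32.78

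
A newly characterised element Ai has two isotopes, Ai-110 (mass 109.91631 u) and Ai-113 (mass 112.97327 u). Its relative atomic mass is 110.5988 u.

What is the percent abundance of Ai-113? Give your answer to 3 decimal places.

22.326%

Let x be the fractional abundance of Ai-110; then Ai-113 has abundance 1 − x.
109.91631·x + 112.97327·(1 − x) = 110.5988
(109.91631 − 112.97327)·x = 110.5988 − 112.97327
x = -2.37447 / -3.05696 = 0.77674 → 77.674% Ai-110, 22.326% Ai-113.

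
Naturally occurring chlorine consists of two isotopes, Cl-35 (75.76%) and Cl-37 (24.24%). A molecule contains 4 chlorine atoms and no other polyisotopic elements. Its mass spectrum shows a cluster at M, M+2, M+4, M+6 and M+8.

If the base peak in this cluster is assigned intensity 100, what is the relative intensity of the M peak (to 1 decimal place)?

Term probabilities: M 0.3294, M+2 0.4216, M+4 0.2023, M+6 0.0432, M+8 0.0035. Base peak = M+2.
P(M+2) = C(4,1) × 0.7576^3 × 0.2424^1 = 4 × 0.4348304 × 0.2424 = 0.421612 (base)
P(M) = C(4,0) × 0.7576^4 × 0.2424^0 = 1 × 0.32942751 × 1.0000 = 0.329428
Relative intensity = 0.329428 / 0.421612 × 100 = 78.1

78.1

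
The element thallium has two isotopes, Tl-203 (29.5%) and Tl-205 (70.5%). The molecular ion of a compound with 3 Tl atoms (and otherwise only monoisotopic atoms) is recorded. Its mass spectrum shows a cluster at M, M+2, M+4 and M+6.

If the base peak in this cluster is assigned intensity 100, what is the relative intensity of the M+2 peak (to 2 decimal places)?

(0.295 + 0.705)^3 gives M 0.0257, M+2 0.1841, M+4 0.4399, M+6 0.3504; the largest is M+4.
P(M+4) = C(3,2) × 0.295^1 × 0.705^2 = 3 × 0.2950 × 0.497025 = 0.439867 (base)
P(M+2) = C(3,1) × 0.295^2 × 0.705^1 = 3 × 0.087025 × 0.7050 = 0.184058
Relative intensity = 0.184058 / 0.439867 × 100 = 41.84

41.84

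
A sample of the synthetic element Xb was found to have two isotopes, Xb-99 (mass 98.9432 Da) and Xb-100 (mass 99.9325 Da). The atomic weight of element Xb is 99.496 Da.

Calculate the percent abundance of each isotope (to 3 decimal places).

Let x be the fractional abundance of Xb-99; then Xb-100 has abundance 1 − x.
98.9432·x + 99.9325·(1 − x) = 99.496
(98.9432 − 99.9325)·x = 99.496 − 99.9325
x = -0.4365 / -0.9893 = 0.44122 → 44.122% Xb-99, 55.878% Xb-100.

Xb-99: 44.122%, Xb-100: 55.878%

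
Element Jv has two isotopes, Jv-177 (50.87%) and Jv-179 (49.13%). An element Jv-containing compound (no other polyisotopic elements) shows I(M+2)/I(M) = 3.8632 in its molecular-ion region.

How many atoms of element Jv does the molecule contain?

4

With n Jv atoms, P(M+2)/P(M) = C(n,1)·p^(n−1)q / p^n = n·q/p = n · 0.4913/0.5087.
n = 3.8632 × 0.5087/0.4913 = 4.00 ≈ 4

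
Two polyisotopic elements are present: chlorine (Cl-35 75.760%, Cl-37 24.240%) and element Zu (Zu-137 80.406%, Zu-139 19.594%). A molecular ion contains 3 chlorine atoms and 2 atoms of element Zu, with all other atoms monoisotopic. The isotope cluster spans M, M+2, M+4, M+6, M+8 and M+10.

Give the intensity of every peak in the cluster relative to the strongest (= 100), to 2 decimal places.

69.10 : 100.00 : 57.65 : 16.54 : 2.36 : 0.13

Chlorine pattern (n=3): 0.4348304 : 0.41738208 : 0.13354464 : 0.01424288
Element Zu pattern (n=2): 0.64651248 : 0.31509503 : 0.03839248
Convolve the two distributions (both contribute in 2-u steps):
  M: 0.4348304×0.64651248 = 0.281123
  M+2: 0.4348304×0.31509503 + 0.41738208×0.64651248 = 0.406856
  M+4: 0.4348304×0.03839248 + 0.41738208×0.31509503 + 0.13354464×0.64651248 = 0.234548
  M+6: 0.41738208×0.03839248 + 0.13354464×0.31509503 + 0.01424288×0.64651248 = 0.067312
  M+8: 0.13354464×0.03839248 + 0.01424288×0.31509503 = 0.009615
  M+10: 0.01424288×0.03839248 = 0.000547
Scale to base peak (0.406856) = 100: 69.10 : 100.00 : 57.65 : 16.54 : 2.36 : 0.13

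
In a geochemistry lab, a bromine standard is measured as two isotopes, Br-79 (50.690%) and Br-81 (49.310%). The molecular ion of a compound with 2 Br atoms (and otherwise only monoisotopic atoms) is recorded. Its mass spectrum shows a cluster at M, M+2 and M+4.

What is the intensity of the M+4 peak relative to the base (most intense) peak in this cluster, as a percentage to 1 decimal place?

48.6%

(0.50690 + 0.49310)^2 gives M 0.2569, M+2 0.4999, M+4 0.2431; the largest is M+2.
P(M+2) = C(2,1) × 0.50690^1 × 0.49310^1 = 2 × 0.5069 × 0.4931 = 0.499905 (base)
P(M+4) = C(2,2) × 0.50690^0 × 0.49310^2 = 1 × 1.0000 × 0.24314761 = 0.243148
Relative intensity = 0.243148 / 0.499905 × 100 = 48.6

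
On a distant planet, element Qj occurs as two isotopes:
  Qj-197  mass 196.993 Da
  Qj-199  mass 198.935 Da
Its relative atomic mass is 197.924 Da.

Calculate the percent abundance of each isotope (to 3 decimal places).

Qj-197: 52.060%, Qj-199: 47.940%

Let x be the fractional abundance of Qj-197; then Qj-199 has abundance 1 − x.
196.993·x + 198.935·(1 − x) = 197.924
(196.993 − 198.935)·x = 197.924 − 198.935
x = -1.011 / -1.942 = 0.52060 → 52.060% Qj-197, 47.940% Qj-199.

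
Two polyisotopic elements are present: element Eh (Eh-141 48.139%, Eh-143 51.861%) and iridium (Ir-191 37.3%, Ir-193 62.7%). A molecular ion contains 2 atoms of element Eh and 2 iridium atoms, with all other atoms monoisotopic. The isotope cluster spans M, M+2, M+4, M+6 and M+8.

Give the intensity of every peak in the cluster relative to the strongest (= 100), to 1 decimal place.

Element Eh pattern (n=2): 0.23173633 : 0.49930734 : 0.26895633
Iridium pattern (n=2): 0.139129 : 0.467742 : 0.393129
Convolve the two distributions (both contribute in 2-u steps):
  M: 0.23173633×0.139129 = 0.032241
  M+2: 0.23173633×0.467742 + 0.49930734×0.139129 = 0.177861
  M+4: 0.23173633×0.393129 + 0.49930734×0.467742 + 0.26895633×0.139129 = 0.362069
  M+6: 0.49930734×0.393129 + 0.26895633×0.467742 = 0.322094
  M+8: 0.26895633×0.393129 = 0.105735
Scale to base peak (0.362069) = 100: 8.9 : 49.1 : 100.0 : 89.0 : 29.2

8.9 : 49.1 : 100.0 : 89.0 : 29.2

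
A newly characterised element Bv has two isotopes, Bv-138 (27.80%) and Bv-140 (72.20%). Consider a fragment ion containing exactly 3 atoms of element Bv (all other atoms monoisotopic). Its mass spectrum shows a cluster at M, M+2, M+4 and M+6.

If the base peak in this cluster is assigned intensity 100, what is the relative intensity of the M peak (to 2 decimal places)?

Binomial terms of (0.2780 + 0.7220)^3: M 0.0215, M+2 0.1674, M+4 0.4348, M+6 0.3764 → M+4 is the base peak.
P(M+4) = C(3,2) × 0.2780^1 × 0.7220^2 = 3 × 0.2780 × 0.521284 = 0.434751 (base)
P(M) = C(3,0) × 0.2780^3 × 0.7220^0 = 1 × 0.02148495 × 1.0000 = 0.021485
Relative intensity = 0.021485 / 0.434751 × 100 = 4.94

4.94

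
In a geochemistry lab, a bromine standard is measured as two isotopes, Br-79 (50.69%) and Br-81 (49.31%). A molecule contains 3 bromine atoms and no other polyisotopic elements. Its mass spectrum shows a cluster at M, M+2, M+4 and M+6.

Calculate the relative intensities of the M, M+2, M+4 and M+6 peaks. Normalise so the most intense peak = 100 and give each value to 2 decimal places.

34.27 : 100.00 : 97.28 : 31.54

Expanding (0.5069 + 0.4931)^3:
P(M) = 0.5069^3 = 0.130247
P(M+2) = 3 × 0.5069^2 × 0.4931^1 = 0.380103
P(M+4) = 3 × 0.5069^1 × 0.4931^2 = 0.369755
P(M+6) = 0.4931^3 = 0.119896
The M+2 peak is largest (0.380103); scaling to 100 gives 34.27 : 100.00 : 97.28 : 31.54.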